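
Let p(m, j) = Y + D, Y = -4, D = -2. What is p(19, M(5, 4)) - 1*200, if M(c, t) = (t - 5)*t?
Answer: -206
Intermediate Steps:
M(c, t) = t*(-5 + t) (M(c, t) = (-5 + t)*t = t*(-5 + t))
p(m, j) = -6 (p(m, j) = -4 - 2 = -6)
p(19, M(5, 4)) - 1*200 = -6 - 1*200 = -6 - 200 = -206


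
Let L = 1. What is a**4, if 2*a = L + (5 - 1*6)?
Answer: 0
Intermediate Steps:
a = 0 (a = (1 + (5 - 1*6))/2 = (1 + (5 - 6))/2 = (1 - 1)/2 = (1/2)*0 = 0)
a**4 = 0**4 = 0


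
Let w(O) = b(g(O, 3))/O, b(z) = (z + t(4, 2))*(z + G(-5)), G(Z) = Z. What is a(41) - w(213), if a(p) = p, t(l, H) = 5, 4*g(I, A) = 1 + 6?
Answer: 46693/1136 ≈ 41.103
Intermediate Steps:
g(I, A) = 7/4 (g(I, A) = (1 + 6)/4 = (1/4)*7 = 7/4)
b(z) = (-5 + z)*(5 + z) (b(z) = (z + 5)*(z - 5) = (5 + z)*(-5 + z) = (-5 + z)*(5 + z))
w(O) = -351/(16*O) (w(O) = (-25 + (7/4)**2)/O = (-25 + 49/16)/O = -351/(16*O))
a(41) - w(213) = 41 - (-351)/(16*213) = 41 - 1*(-117/1136) = 41 + 117/1136 = 46693/1136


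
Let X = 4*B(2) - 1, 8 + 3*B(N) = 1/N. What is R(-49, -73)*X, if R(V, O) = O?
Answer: 803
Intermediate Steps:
B(N) = -8/3 + 1/(3*N)
X = -11 (X = 4*((⅓)*(1 - 8*2)/2) - 1 = 4*((⅓)*(½)*(1 - 16)) - 1 = 4*((⅓)*(½)*(-15)) - 1 = 4*(-5/2) - 1 = -10 - 1 = -11)
R(-49, -73)*X = -73*(-11) = 803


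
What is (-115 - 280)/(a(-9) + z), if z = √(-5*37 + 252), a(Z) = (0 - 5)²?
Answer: -9875/558 + 395*√67/558 ≈ -11.903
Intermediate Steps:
a(Z) = 25 (a(Z) = (-5)² = 25)
z = √67 (z = √(-185 + 252) = √67 ≈ 8.1853)
(-115 - 280)/(a(-9) + z) = (-115 - 280)/(25 + √67) = -395/(25 + √67)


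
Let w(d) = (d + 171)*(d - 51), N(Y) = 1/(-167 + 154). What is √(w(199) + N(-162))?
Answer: √9254427/13 ≈ 234.01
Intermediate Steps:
N(Y) = -1/13 (N(Y) = 1/(-13) = -1/13)
w(d) = (-51 + d)*(171 + d) (w(d) = (171 + d)*(-51 + d) = (-51 + d)*(171 + d))
√(w(199) + N(-162)) = √((-8721 + 199² + 120*199) - 1/13) = √((-8721 + 39601 + 23880) - 1/13) = √(54760 - 1/13) = √(711879/13) = √9254427/13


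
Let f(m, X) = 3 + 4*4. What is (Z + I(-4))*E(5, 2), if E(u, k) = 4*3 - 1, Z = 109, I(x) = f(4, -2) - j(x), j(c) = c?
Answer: 1452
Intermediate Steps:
f(m, X) = 19 (f(m, X) = 3 + 16 = 19)
I(x) = 19 - x
E(u, k) = 11 (E(u, k) = 12 - 1 = 11)
(Z + I(-4))*E(5, 2) = (109 + (19 - 1*(-4)))*11 = (109 + (19 + 4))*11 = (109 + 23)*11 = 132*11 = 1452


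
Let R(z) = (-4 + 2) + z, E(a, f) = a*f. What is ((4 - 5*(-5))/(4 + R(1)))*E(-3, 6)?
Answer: -174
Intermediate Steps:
R(z) = -2 + z
((4 - 5*(-5))/(4 + R(1)))*E(-3, 6) = ((4 - 5*(-5))/(4 + (-2 + 1)))*(-3*6) = ((4 + 25)/(4 - 1))*(-18) = (29/3)*(-18) = -174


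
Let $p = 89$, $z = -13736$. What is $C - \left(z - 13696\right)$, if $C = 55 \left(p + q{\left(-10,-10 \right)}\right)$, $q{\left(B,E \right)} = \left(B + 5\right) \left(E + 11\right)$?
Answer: $32052$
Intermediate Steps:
$q{\left(B,E \right)} = \left(5 + B\right) \left(11 + E\right)$
$C = 4620$ ($C = 55 \left(89 + \left(55 + 5 \left(-10\right) + 11 \left(-10\right) - -100\right)\right) = 55 \left(89 + \left(55 - 50 - 110 + 100\right)\right) = 55 \left(89 - 5\right) = 55 \cdot 84 = 4620$)
$C - \left(z - 13696\right) = 4620 - \left(-13736 - 13696\right) = 4620 - -27432 = 4620 + 27432 = 32052$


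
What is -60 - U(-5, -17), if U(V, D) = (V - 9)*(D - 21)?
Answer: -592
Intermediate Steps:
U(V, D) = (-21 + D)*(-9 + V) (U(V, D) = (-9 + V)*(-21 + D) = (-21 + D)*(-9 + V))
-60 - U(-5, -17) = -60 - (189 - 21*(-5) - 9*(-17) - 17*(-5)) = -60 - (189 + 105 + 153 + 85) = -60 - 1*532 = -60 - 532 = -592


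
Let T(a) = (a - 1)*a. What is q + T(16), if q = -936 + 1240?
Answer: 544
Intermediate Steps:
T(a) = a*(-1 + a) (T(a) = (-1 + a)*a = a*(-1 + a))
q = 304
q + T(16) = 304 + 16*(-1 + 16) = 304 + 16*15 = 304 + 240 = 544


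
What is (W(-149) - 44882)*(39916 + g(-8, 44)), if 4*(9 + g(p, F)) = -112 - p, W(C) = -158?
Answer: -1796240240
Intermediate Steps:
g(p, F) = -37 - p/4 (g(p, F) = -9 + (-112 - p)/4 = -9 + (-28 - p/4) = -37 - p/4)
(W(-149) - 44882)*(39916 + g(-8, 44)) = (-158 - 44882)*(39916 + (-37 - 1/4*(-8))) = -45040*(39916 + (-37 + 2)) = -45040*(39916 - 35) = -45040*39881 = -1796240240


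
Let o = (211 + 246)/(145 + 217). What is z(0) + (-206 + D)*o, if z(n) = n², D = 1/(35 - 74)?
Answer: -3671995/14118 ≈ -260.09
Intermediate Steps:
D = -1/39 (D = 1/(-39) = -1/39 ≈ -0.025641)
o = 457/362 ≈ 1.2624
z(0) + (-206 + D)*o = 0² + (-206 - 1/39)*(457/362) = 0 - 8035/39*457/362 = 0 - 3671995/14118 = -3671995/14118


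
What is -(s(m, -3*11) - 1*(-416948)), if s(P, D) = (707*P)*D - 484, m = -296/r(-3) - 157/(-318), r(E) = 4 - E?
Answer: -147500403/106 ≈ -1.3915e+6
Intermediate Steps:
m = -93029/2226 (m = -296/(4 - 1*(-3)) - 157/(-318) = -296/(4 + 3) - 157*(-1/318) = -296/7 + 157/318 = -93029/2226 ≈ -41.792)
s(P, D) = -484 + 707*D*P (s(P, D) = 707*D*P - 484 = -484 + 707*D*P)
-(s(m, -3*11) - 1*(-416948)) = -((-484 + 707*(-3*11)*(-93029/2226)) - 1*(-416948)) = -((-484 + 707*(-33)*(-93029/2226)) + 416948) = -((-484 + 103355219/106) + 416948) = -(103303915/106 + 416948) = -1*147500403/106 = -147500403/106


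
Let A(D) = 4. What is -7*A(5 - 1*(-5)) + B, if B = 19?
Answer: -9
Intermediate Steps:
-7*A(5 - 1*(-5)) + B = -7*4 + 19 = -28 + 19 = -9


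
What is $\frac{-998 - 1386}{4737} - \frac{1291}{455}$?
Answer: $- \frac{7200187}{2155335} \approx -3.3406$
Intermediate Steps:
$\frac{-998 - 1386}{4737} - \frac{1291}{455} = \left(-998 - 1386\right) \frac{1}{4737} - \frac{1291}{455} = \left(-2384\right) \frac{1}{4737} - \frac{1291}{455} = - \frac{2384}{4737} - \frac{1291}{455} = - \frac{7200187}{2155335}$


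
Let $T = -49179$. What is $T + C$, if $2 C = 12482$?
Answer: $-42938$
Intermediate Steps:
$C = 6241$ ($C = \frac{1}{2} \cdot 12482 = 6241$)
$T + C = -49179 + 6241 = -42938$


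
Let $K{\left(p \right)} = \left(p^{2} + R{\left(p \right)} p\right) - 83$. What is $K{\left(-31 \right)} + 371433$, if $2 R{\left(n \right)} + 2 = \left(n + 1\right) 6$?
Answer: $375132$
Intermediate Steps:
$R{\left(n \right)} = 2 + 3 n$ ($R{\left(n \right)} = -1 + \frac{\left(n + 1\right) 6}{2} = -1 + \frac{\left(1 + n\right) 6}{2} = -1 + \frac{6 + 6 n}{2} = -1 + \left(3 + 3 n\right) = 2 + 3 n$)
$K{\left(p \right)} = -83 + p^{2} + p \left(2 + 3 p\right)$ ($K{\left(p \right)} = \left(p^{2} + \left(2 + 3 p\right) p\right) - 83 = \left(p^{2} + p \left(2 + 3 p\right)\right) - 83 = -83 + p^{2} + p \left(2 + 3 p\right)$)
$K{\left(-31 \right)} + 371433 = \left(-83 + 2 \left(-31\right) + 4 \left(-31\right)^{2}\right) + 371433 = \left(-83 - 62 + 4 \cdot 961\right) + 371433 = \left(-83 - 62 + 3844\right) + 371433 = 3699 + 371433 = 375132$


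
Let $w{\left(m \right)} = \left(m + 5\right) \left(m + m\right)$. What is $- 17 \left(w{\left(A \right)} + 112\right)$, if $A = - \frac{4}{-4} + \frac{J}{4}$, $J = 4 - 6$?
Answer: $- \frac{3995}{2} \approx -1997.5$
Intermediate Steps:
$J = -2$ ($J = 4 - 6 = -2$)
$A = \frac{1}{2}$ ($A = - \frac{4}{-4} - \frac{2}{4} = \left(-4\right) \left(- \frac{1}{4}\right) - \frac{1}{2} = 1 - \frac{1}{2} = \frac{1}{2} \approx 0.5$)
$w{\left(m \right)} = 2 m \left(5 + m\right)$ ($w{\left(m \right)} = \left(5 + m\right) 2 m = 2 m \left(5 + m\right)$)
$- 17 \left(w{\left(A \right)} + 112\right) = - 17 \left(2 \cdot \frac{1}{2} \left(5 + \frac{1}{2}\right) + 112\right) = - 17 \left(2 \cdot \frac{1}{2} \cdot \frac{11}{2} + 112\right) = - 17 \left(\frac{11}{2} + 112\right) = \left(-17\right) \frac{235}{2} = - \frac{3995}{2}$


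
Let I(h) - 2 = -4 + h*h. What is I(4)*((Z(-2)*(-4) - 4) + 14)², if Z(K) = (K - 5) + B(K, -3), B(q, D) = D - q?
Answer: 24696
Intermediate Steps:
Z(K) = -8 (Z(K) = (K - 5) + (-3 - K) = (-5 + K) + (-3 - K) = -8)
I(h) = -2 + h² (I(h) = 2 + (-4 + h*h) = 2 + (-4 + h²) = -2 + h²)
I(4)*((Z(-2)*(-4) - 4) + 14)² = (-2 + 4²)*((-8*(-4) - 4) + 14)² = (-2 + 16)*((32 - 4) + 14)² = 14*(28 + 14)² = 14*42² = 14*1764 = 24696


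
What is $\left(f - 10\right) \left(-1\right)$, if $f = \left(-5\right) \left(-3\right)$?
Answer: $-5$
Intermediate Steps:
$f = 15$
$\left(f - 10\right) \left(-1\right) = \left(15 - 10\right) \left(-1\right) = 5 \left(-1\right) = -5$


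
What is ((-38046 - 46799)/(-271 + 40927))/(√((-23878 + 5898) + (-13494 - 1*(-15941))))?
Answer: 84845*I*√317/90215664 ≈ 0.016745*I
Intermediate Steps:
((-38046 - 46799)/(-271 + 40927))/(√((-23878 + 5898) + (-13494 - 1*(-15941)))) = (-84845/40656)/(√(-17980 + (-13494 + 15941))) = (-84845*1/40656)/(√(-17980 + 2447)) = -84845*(-I*√317/2219)/40656 = -(-84845)*I*√317/90215664 = 84845*I*√317/90215664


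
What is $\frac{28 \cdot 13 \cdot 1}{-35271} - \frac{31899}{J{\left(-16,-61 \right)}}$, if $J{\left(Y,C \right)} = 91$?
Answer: $- \frac{160734679}{458523} \approx -350.55$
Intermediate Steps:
$\frac{28 \cdot 13 \cdot 1}{-35271} - \frac{31899}{J{\left(-16,-61 \right)}} = \frac{28 \cdot 13 \cdot 1}{-35271} - \frac{31899}{91} = 364 \cdot 1 \left(- \frac{1}{35271}\right) - \frac{4557}{13} = 364 \left(- \frac{1}{35271}\right) - \frac{4557}{13} = - \frac{364}{35271} - \frac{4557}{13} = - \frac{160734679}{458523}$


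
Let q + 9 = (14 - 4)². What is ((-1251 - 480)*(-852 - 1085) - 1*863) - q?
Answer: 3351993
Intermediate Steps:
q = 91 (q = -9 + (14 - 4)² = -9 + 10² = -9 + 100 = 91)
((-1251 - 480)*(-852 - 1085) - 1*863) - q = ((-1251 - 480)*(-852 - 1085) - 1*863) - 1*91 = (-1731*(-1937) - 863) - 91 = (3352947 - 863) - 91 = 3352084 - 91 = 3351993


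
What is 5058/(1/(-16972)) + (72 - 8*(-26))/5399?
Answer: -463473785744/5399 ≈ -8.5844e+7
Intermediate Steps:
5058/(1/(-16972)) + (72 - 8*(-26))/5399 = 5058/(-1/16972) + (72 + 208)*(1/5399) = 5058*(-16972) + 280*(1/5399) = -85844376 + 280/5399 = -463473785744/5399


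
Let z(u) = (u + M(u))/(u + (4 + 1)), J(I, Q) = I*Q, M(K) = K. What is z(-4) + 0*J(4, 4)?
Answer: -8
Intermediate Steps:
z(u) = 2*u/(5 + u) (z(u) = (u + u)/(u + (4 + 1)) = (2*u)/(u + 5) = (2*u)/(5 + u) = 2*u/(5 + u))
z(-4) + 0*J(4, 4) = 2*(-4)/(5 - 4) + 0*(4*4) = 2*(-4)/1 + 0*16 = 2*(-4)*1 + 0 = -8 + 0 = -8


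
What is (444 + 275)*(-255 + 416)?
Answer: 115759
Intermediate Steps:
(444 + 275)*(-255 + 416) = 719*161 = 115759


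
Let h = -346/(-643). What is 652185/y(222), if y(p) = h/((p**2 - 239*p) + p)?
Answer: -744774400080/173 ≈ -4.3051e+9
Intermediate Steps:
h = 346/643 (h = -346*(-1/643) = 346/643 ≈ 0.53810)
y(p) = 346/(643*(p**2 - 238*p)) (y(p) = 346/(643*((p**2 - 239*p) + p)) = 346/(643*(p**2 - 238*p)))
652185/y(222) = 652185/(((346/643)/(222*(-238 + 222)))) = 652185/(((346/643)*(1/222)/(-16))) = 652185/(((346/643)*(1/222)*(-1/16))) = 652185/(-173/1141968) = 652185*(-1141968/173) = -744774400080/173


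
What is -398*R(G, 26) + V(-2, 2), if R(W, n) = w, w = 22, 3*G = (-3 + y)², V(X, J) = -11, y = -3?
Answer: -8767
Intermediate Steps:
G = 12 (G = (-3 - 3)²/3 = (⅓)*(-6)² = (⅓)*36 = 12)
R(W, n) = 22
-398*R(G, 26) + V(-2, 2) = -398*22 - 11 = -8756 - 11 = -8767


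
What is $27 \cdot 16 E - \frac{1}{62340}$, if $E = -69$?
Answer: $- \frac{1858230721}{62340} \approx -29808.0$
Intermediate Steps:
$27 \cdot 16 E - \frac{1}{62340} = 27 \cdot 16 \left(-69\right) - \frac{1}{62340} = 432 \left(-69\right) - \frac{1}{62340} = -29808 - \frac{1}{62340} = - \frac{1858230721}{62340}$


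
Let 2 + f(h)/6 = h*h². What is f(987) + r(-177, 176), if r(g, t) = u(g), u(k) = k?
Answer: 5769028629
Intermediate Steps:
r(g, t) = g
f(h) = -12 + 6*h³ (f(h) = -12 + 6*(h*h²) = -12 + 6*h³)
f(987) + r(-177, 176) = (-12 + 6*987³) - 177 = (-12 + 6*961504803) - 177 = (-12 + 5769028818) - 177 = 5769028806 - 177 = 5769028629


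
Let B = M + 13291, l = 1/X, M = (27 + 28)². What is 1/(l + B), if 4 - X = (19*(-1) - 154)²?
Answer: 29925/488256299 ≈ 6.1290e-5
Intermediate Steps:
M = 3025 (M = 55² = 3025)
X = -29925 (X = 4 - (19*(-1) - 154)² = 4 - (-19 - 154)² = 4 - 1*(-173)² = 4 - 1*29929 = 4 - 29929 = -29925)
l = -1/29925 (l = 1/(-29925) = -1/29925 ≈ -3.3417e-5)
B = 16316 (B = 3025 + 13291 = 16316)
1/(l + B) = 1/(-1/29925 + 16316) = 1/(488256299/29925) = 29925/488256299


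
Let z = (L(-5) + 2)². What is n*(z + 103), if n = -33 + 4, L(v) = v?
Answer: -3248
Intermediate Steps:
n = -29
z = 9 (z = (-5 + 2)² = (-3)² = 9)
n*(z + 103) = -29*(9 + 103) = -29*112 = -3248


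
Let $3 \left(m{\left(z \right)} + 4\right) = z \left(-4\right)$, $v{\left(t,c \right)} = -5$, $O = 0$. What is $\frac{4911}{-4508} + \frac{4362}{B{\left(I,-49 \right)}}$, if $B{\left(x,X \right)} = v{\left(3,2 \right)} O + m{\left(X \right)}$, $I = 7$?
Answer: $\frac{78924}{1127} \approx 70.03$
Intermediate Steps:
$m{\left(z \right)} = -4 - \frac{4 z}{3}$ ($m{\left(z \right)} = -4 + \frac{z \left(-4\right)}{3} = -4 + \frac{\left(-4\right) z}{3} = -4 - \frac{4 z}{3}$)
$B{\left(x,X \right)} = -4 - \frac{4 X}{3}$ ($B{\left(x,X \right)} = \left(-5\right) 0 - \left(4 + \frac{4 X}{3}\right) = 0 - \left(4 + \frac{4 X}{3}\right) = -4 - \frac{4 X}{3}$)
$\frac{4911}{-4508} + \frac{4362}{B{\left(I,-49 \right)}} = \frac{4911}{-4508} + \frac{4362}{-4 - - \frac{196}{3}} = 4911 \left(- \frac{1}{4508}\right) + \frac{4362}{-4 + \frac{196}{3}} = - \frac{4911}{4508} + \frac{4362}{\frac{184}{3}} = - \frac{4911}{4508} + 4362 \cdot \frac{3}{184} = - \frac{4911}{4508} + \frac{6543}{92} = \frac{78924}{1127}$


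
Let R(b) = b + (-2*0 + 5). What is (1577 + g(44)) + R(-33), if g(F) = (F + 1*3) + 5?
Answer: 1601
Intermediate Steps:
g(F) = 8 + F (g(F) = (F + 3) + 5 = (3 + F) + 5 = 8 + F)
R(b) = 5 + b (R(b) = b + (0 + 5) = b + 5 = 5 + b)
(1577 + g(44)) + R(-33) = (1577 + (8 + 44)) + (5 - 33) = (1577 + 52) - 28 = 1629 - 28 = 1601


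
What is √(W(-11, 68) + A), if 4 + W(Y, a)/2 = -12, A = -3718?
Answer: 25*I*√6 ≈ 61.237*I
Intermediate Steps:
W(Y, a) = -32 (W(Y, a) = -8 + 2*(-12) = -8 - 24 = -32)
√(W(-11, 68) + A) = √(-32 - 3718) = √(-3750) = 25*I*√6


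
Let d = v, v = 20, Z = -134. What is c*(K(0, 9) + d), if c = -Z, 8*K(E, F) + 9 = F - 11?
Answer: 9983/4 ≈ 2495.8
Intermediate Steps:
K(E, F) = -5/2 + F/8 (K(E, F) = -9/8 + (F - 11)/8 = -9/8 + (-11 + F)/8 = -9/8 + (-11/8 + F/8) = -5/2 + F/8)
c = 134 (c = -1*(-134) = 134)
d = 20
c*(K(0, 9) + d) = 134*((-5/2 + (1/8)*9) + 20) = 134*((-5/2 + 9/8) + 20) = 134*(-11/8 + 20) = 134*(149/8) = 9983/4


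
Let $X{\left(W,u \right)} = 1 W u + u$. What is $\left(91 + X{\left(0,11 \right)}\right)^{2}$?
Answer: $10404$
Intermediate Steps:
$X{\left(W,u \right)} = u + W u$ ($X{\left(W,u \right)} = W u + u = u + W u$)
$\left(91 + X{\left(0,11 \right)}\right)^{2} = \left(91 + 11 \left(1 + 0\right)\right)^{2} = \left(91 + 11 \cdot 1\right)^{2} = \left(91 + 11\right)^{2} = 102^{2} = 10404$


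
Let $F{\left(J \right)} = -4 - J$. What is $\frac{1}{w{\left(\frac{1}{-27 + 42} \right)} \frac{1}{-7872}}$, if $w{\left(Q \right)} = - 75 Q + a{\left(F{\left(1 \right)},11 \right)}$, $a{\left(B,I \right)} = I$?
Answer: $-1312$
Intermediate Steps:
$w{\left(Q \right)} = 11 - 75 Q$ ($w{\left(Q \right)} = - 75 Q + 11 = 11 - 75 Q$)
$\frac{1}{w{\left(\frac{1}{-27 + 42} \right)} \frac{1}{-7872}} = \frac{1}{\left(11 - \frac{75}{-27 + 42}\right) \frac{1}{-7872}} = \frac{1}{\left(11 - \frac{75}{15}\right) \left(- \frac{1}{7872}\right)} = \frac{1}{\left(11 - 5\right) \left(- \frac{1}{7872}\right)} = \frac{1}{6 \left(- \frac{1}{7872}\right)} = \frac{1}{- \frac{1}{1312}} = -1312$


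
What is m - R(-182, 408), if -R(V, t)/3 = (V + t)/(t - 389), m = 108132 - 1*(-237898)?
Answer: 6575248/19 ≈ 3.4607e+5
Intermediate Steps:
m = 346030 (m = 108132 + 237898 = 346030)
R(V, t) = -3*(V + t)/(-389 + t) (R(V, t) = -3*(V + t)/(t - 389) = -3*(V + t)/(-389 + t))
m - R(-182, 408) = 346030 - 3*(-1*(-182) - 1*408)/(-389 + 408) = 346030 - 3*(182 - 408)/19 = 346030 - 3*(-226)/19 = 346030 - 1*(-678/19) = 346030 + 678/19 = 6575248/19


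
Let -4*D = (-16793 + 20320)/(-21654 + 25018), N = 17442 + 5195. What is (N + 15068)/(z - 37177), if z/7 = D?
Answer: -507358480/500278401 ≈ -1.0142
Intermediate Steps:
N = 22637
D = -3527/13456 (D = -(-16793 + 20320)/(4*(-21654 + 25018)) = -3527/(4*3364) = -¼*3527/3364 = -3527/13456 ≈ -0.26211)
z = -24689/13456 (z = 7*(-3527/13456) = -24689/13456 ≈ -1.8348)
(N + 15068)/(z - 37177) = (22637 + 15068)/(-24689/13456 - 37177) = 37705/(-500278401/13456) = 37705*(-13456/500278401) = -507358480/500278401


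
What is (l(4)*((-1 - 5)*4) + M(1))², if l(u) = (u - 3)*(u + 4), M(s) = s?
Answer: 36481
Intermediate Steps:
l(u) = (-3 + u)*(4 + u)
(l(4)*((-1 - 5)*4) + M(1))² = ((-12 + 4 + 4²)*((-1 - 5)*4) + 1)² = ((-12 + 4 + 16)*(-6*4) + 1)² = (8*(-24) + 1)² = (-192 + 1)² = (-191)² = 36481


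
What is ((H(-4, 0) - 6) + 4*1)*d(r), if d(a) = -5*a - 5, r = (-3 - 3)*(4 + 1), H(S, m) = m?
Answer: -290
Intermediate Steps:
r = -30 (r = -6*5 = -30)
d(a) = -5 - 5*a
((H(-4, 0) - 6) + 4*1)*d(r) = ((0 - 6) + 4*1)*(-5 - 5*(-30)) = (-6 + 4)*(-5 + 150) = -2*145 = -290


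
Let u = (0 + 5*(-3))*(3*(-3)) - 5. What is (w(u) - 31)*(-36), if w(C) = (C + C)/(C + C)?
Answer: 1080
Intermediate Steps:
u = 130 (u = (0 - 15)*(-9) - 5 = -15*(-9) - 5 = 135 - 5 = 130)
w(C) = 1 (w(C) = (2*C)/((2*C)) = (2*C)*(1/(2*C)) = 1)
(w(u) - 31)*(-36) = (1 - 31)*(-36) = -30*(-36) = 1080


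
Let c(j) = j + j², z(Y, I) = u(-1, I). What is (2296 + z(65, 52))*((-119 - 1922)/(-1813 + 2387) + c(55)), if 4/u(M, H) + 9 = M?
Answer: 10134379581/1435 ≈ 7.0623e+6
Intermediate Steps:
u(M, H) = 4/(-9 + M)
z(Y, I) = -⅖ (z(Y, I) = 4/(-9 - 1) = 4/(-10) = 4*(-⅒) = -⅖)
(2296 + z(65, 52))*((-119 - 1922)/(-1813 + 2387) + c(55)) = (2296 - ⅖)*((-119 - 1922)/(-1813 + 2387) + 55*(1 + 55)) = 11478*(-2041/574 + 55*56)/5 = 11478*(-2041*1/574 + 3080)/5 = 11478*(-2041/574 + 3080)/5 = (11478/5)*(1765879/574) = 10134379581/1435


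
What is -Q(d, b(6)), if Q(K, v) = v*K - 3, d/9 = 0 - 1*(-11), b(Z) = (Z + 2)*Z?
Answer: -4749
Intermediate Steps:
b(Z) = Z*(2 + Z) (b(Z) = (2 + Z)*Z = Z*(2 + Z))
d = 99 (d = 9*(0 - 1*(-11)) = 9*(0 + 11) = 9*11 = 99)
Q(K, v) = -3 + K*v (Q(K, v) = K*v - 3 = -3 + K*v)
-Q(d, b(6)) = -(-3 + 99*(6*(2 + 6))) = -(-3 + 99*(6*8)) = -(-3 + 99*48) = -(-3 + 4752) = -1*4749 = -4749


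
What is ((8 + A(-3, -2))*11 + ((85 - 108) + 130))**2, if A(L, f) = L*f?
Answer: 68121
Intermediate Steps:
((8 + A(-3, -2))*11 + ((85 - 108) + 130))**2 = ((8 - 3*(-2))*11 + ((85 - 108) + 130))**2 = ((8 + 6)*11 + (-23 + 130))**2 = (14*11 + 107)**2 = (154 + 107)**2 = 261**2 = 68121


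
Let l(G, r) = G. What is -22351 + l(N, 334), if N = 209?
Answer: -22142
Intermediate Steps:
-22351 + l(N, 334) = -22351 + 209 = -22142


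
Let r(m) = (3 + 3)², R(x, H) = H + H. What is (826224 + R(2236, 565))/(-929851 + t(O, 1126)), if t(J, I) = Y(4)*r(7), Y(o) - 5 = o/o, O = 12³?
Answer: -827354/929635 ≈ -0.88998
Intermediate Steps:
O = 1728
R(x, H) = 2*H
r(m) = 36 (r(m) = 6² = 36)
Y(o) = 6 (Y(o) = 5 + o/o = 5 + 1 = 6)
t(J, I) = 216 (t(J, I) = 6*36 = 216)
(826224 + R(2236, 565))/(-929851 + t(O, 1126)) = (826224 + 2*565)/(-929851 + 216) = (826224 + 1130)/(-929635) = 827354*(-1/929635) = -827354/929635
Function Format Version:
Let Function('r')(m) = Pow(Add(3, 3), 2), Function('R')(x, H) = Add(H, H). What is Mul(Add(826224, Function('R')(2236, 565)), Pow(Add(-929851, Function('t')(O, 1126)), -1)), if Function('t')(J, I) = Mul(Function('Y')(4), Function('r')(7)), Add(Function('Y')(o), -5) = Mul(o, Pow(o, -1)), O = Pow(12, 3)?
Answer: Rational(-827354, 929635) ≈ -0.88998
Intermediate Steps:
O = 1728
Function('R')(x, H) = Mul(2, H)
Function('r')(m) = 36 (Function('r')(m) = Pow(6, 2) = 36)
Function('Y')(o) = 6 (Function('Y')(o) = Add(5, Mul(o, Pow(o, -1))) = Add(5, 1) = 6)
Function('t')(J, I) = 216 (Function('t')(J, I) = Mul(6, 36) = 216)
Mul(Add(826224, Function('R')(2236, 565)), Pow(Add(-929851, Function('t')(O, 1126)), -1)) = Mul(Add(826224, Mul(2, 565)), Pow(Add(-929851, 216), -1)) = Mul(Add(826224, 1130), Pow(-929635, -1)) = Mul(827354, Rational(-1, 929635)) = Rational(-827354, 929635)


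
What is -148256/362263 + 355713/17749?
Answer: 126230262775/6429805987 ≈ 19.632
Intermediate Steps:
-148256/362263 + 355713/17749 = 126230262775/6429805987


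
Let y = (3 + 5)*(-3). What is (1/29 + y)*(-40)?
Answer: 27800/29 ≈ 958.62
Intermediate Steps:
y = -24 (y = 8*(-3) = -24)
(1/29 + y)*(-40) = (1/29 - 24)*(-40) = -695/29*(-40) = 27800/29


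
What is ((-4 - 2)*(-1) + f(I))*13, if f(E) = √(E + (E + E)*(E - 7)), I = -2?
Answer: 78 + 13*√34 ≈ 153.80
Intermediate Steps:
f(E) = √(E + 2*E*(-7 + E)) (f(E) = √(E + (2*E)*(-7 + E)) = √(E + 2*E*(-7 + E)))
((-4 - 2)*(-1) + f(I))*13 = ((-4 - 2)*(-1) + √(-2*(-13 + 2*(-2))))*13 = (-6*(-1) + √(-2*(-13 - 4)))*13 = (6 + √(-2*(-17)))*13 = (6 + √34)*13 = 78 + 13*√34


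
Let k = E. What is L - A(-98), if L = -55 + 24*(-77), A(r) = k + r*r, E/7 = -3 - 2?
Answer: -11472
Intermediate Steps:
E = -35 (E = 7*(-3 - 2) = 7*(-5) = -35)
k = -35
A(r) = -35 + r² (A(r) = -35 + r*r = -35 + r²)
L = -1903 (L = -55 - 1848 = -1903)
L - A(-98) = -1903 - (-35 + (-98)²) = -1903 - (-35 + 9604) = -1903 - 1*9569 = -1903 - 9569 = -11472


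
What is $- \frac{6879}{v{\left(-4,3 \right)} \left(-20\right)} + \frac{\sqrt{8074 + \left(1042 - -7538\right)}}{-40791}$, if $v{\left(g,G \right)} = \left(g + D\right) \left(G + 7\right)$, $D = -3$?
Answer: $- \frac{6879}{1400} - \frac{\sqrt{16654}}{40791} \approx -4.9167$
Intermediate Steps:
$v{\left(g,G \right)} = \left(-3 + g\right) \left(7 + G\right)$ ($v{\left(g,G \right)} = \left(g - 3\right) \left(G + 7\right) = \left(-3 + g\right) \left(7 + G\right)$)
$- \frac{6879}{v{\left(-4,3 \right)} \left(-20\right)} + \frac{\sqrt{8074 + \left(1042 - -7538\right)}}{-40791} = - \frac{6879}{\left(-21 - 9 + 7 \left(-4\right) + 3 \left(-4\right)\right) \left(-20\right)} + \frac{\sqrt{8074 + \left(1042 - -7538\right)}}{-40791} = - \frac{6879}{\left(-21 - 9 - 28 - 12\right) \left(-20\right)} + \sqrt{8074 + \left(1042 + 7538\right)} \left(- \frac{1}{40791}\right) = - \frac{6879}{\left(-70\right) \left(-20\right)} + \sqrt{8074 + 8580} \left(- \frac{1}{40791}\right) = - \frac{6879}{1400} + \sqrt{16654} \left(- \frac{1}{40791}\right) = \left(-6879\right) \frac{1}{1400} - \frac{\sqrt{16654}}{40791} = - \frac{6879}{1400} - \frac{\sqrt{16654}}{40791}$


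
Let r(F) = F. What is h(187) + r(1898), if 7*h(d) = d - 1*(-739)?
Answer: 14212/7 ≈ 2030.3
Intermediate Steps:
h(d) = 739/7 + d/7 (h(d) = (d - 1*(-739))/7 = (d + 739)/7 = (739 + d)/7 = 739/7 + d/7)
h(187) + r(1898) = (739/7 + (⅐)*187) + 1898 = (739/7 + 187/7) + 1898 = 926/7 + 1898 = 14212/7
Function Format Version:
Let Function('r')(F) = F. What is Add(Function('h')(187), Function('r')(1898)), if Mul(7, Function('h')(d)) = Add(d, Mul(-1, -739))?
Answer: Rational(14212, 7) ≈ 2030.3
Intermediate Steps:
Function('h')(d) = Add(Rational(739, 7), Mul(Rational(1, 7), d)) (Function('h')(d) = Mul(Rational(1, 7), Add(d, Mul(-1, -739))) = Mul(Rational(1, 7), Add(d, 739)) = Mul(Rational(1, 7), Add(739, d)) = Add(Rational(739, 7), Mul(Rational(1, 7), d)))
Add(Function('h')(187), Function('r')(1898)) = Add(Add(Rational(739, 7), Mul(Rational(1, 7), 187)), 1898) = Add(Add(Rational(739, 7), Rational(187, 7)), 1898) = Add(Rational(926, 7), 1898) = Rational(14212, 7)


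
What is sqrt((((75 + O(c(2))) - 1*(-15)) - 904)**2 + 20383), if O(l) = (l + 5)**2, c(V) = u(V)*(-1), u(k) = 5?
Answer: sqrt(682979) ≈ 826.43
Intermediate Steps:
c(V) = -5 (c(V) = 5*(-1) = -5)
O(l) = (5 + l)**2
sqrt((((75 + O(c(2))) - 1*(-15)) - 904)**2 + 20383) = sqrt((((75 + (5 - 5)**2) - 1*(-15)) - 904)**2 + 20383) = sqrt((((75 + 0**2) + 15) - 904)**2 + 20383) = sqrt((((75 + 0) + 15) - 904)**2 + 20383) = sqrt(((75 + 15) - 904)**2 + 20383) = sqrt((90 - 904)**2 + 20383) = sqrt((-814)**2 + 20383) = sqrt(662596 + 20383) = sqrt(682979)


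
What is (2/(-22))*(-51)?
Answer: 51/11 ≈ 4.6364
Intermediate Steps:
(2/(-22))*(-51) = -1/22*2*(-51) = -1/11*(-51) = 51/11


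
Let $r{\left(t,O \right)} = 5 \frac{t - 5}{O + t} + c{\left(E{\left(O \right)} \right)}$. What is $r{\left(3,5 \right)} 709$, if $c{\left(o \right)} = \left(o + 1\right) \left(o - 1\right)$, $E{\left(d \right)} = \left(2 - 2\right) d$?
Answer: $- \frac{6381}{4} \approx -1595.3$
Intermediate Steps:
$E{\left(d \right)} = 0$ ($E{\left(d \right)} = 0 d = 0$)
$c{\left(o \right)} = \left(1 + o\right) \left(-1 + o\right)$
$r{\left(t,O \right)} = -1 + \frac{5 \left(-5 + t\right)}{O + t}$ ($r{\left(t,O \right)} = 5 \frac{t - 5}{O + t} - \left(1 - 0^{2}\right) = 5 \frac{-5 + t}{O + t} + \left(-1 + 0\right) = 5 \frac{-5 + t}{O + t} - 1 = \frac{5 \left(-5 + t\right)}{O + t} - 1 = -1 + \frac{5 \left(-5 + t\right)}{O + t}$)
$r{\left(3,5 \right)} 709 = \frac{-25 - 5 + 4 \cdot 3}{5 + 3} \cdot 709 = \frac{-25 - 5 + 12}{8} \cdot 709 = \frac{1}{8} \left(-18\right) 709 = \left(- \frac{9}{4}\right) 709 = - \frac{6381}{4}$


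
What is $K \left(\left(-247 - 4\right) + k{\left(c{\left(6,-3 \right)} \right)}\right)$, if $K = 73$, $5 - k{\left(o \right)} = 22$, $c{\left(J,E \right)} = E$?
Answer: $-19564$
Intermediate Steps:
$k{\left(o \right)} = -17$ ($k{\left(o \right)} = 5 - 22 = -17$)
$K \left(\left(-247 - 4\right) + k{\left(c{\left(6,-3 \right)} \right)}\right) = 73 \left(\left(-247 - 4\right) - 17\right) = 73 \left(-251 - 17\right) = 73 \left(-268\right) = -19564$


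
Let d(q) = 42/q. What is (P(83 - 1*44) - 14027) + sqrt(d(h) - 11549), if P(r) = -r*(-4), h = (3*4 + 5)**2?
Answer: -13871 + I*sqrt(3337619)/17 ≈ -13871.0 + 107.47*I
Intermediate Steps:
h = 289 (h = (12 + 5)**2 = 17**2 = 289)
P(r) = 4*r
(P(83 - 1*44) - 14027) + sqrt(d(h) - 11549) = (4*(83 - 1*44) - 14027) + sqrt(42/289 - 11549) = (4*(83 - 44) - 14027) + sqrt(42*(1/289) - 11549) = (4*39 - 14027) + sqrt(42/289 - 11549) = (156 - 14027) + sqrt(-3337619/289) = -13871 + I*sqrt(3337619)/17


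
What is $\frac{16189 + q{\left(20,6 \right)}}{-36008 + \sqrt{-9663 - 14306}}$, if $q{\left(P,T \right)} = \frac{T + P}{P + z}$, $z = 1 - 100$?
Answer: $- \frac{46050811240}{102431402607} - \frac{1278905 i \sqrt{23969}}{102431402607} \approx -0.44958 - 0.001933 i$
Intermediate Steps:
$z = -99$ ($z = 1 - 100 = -99$)
$q{\left(P,T \right)} = \frac{P + T}{-99 + P}$ ($q{\left(P,T \right)} = \frac{T + P}{P - 99} = \frac{P + T}{-99 + P}$)
$\frac{16189 + q{\left(20,6 \right)}}{-36008 + \sqrt{-9663 - 14306}} = \frac{16189 + \frac{20 + 6}{-99 + 20}}{-36008 + \sqrt{-9663 - 14306}} = \frac{16189 + \frac{1}{-79} \cdot 26}{-36008 + \sqrt{-23969}} = \frac{16189 - \frac{26}{79}}{-36008 + i \sqrt{23969}} = \frac{1278905}{79 \left(-36008 + i \sqrt{23969}\right)}$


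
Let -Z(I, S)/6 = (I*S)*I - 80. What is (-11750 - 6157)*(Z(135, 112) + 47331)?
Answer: 218454458823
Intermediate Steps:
Z(I, S) = 480 - 6*S*I² (Z(I, S) = -6*((I*S)*I - 80) = -6*(S*I² - 80) = -6*(-80 + S*I²) = 480 - 6*S*I²)
(-11750 - 6157)*(Z(135, 112) + 47331) = (-11750 - 6157)*((480 - 6*112*135²) + 47331) = -17907*((480 - 6*112*18225) + 47331) = -17907*((480 - 12247200) + 47331) = -17907*(-12246720 + 47331) = -17907*(-12199389) = 218454458823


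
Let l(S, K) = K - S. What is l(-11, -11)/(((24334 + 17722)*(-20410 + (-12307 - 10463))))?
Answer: 0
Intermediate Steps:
l(-11, -11)/(((24334 + 17722)*(-20410 + (-12307 - 10463)))) = (-11 - 1*(-11))/(((24334 + 17722)*(-20410 + (-12307 - 10463)))) = (-11 + 11)/((42056*(-20410 - 22770))) = 0/((42056*(-43180))) = 0/(-1815978080) = 0*(-1/1815978080) = 0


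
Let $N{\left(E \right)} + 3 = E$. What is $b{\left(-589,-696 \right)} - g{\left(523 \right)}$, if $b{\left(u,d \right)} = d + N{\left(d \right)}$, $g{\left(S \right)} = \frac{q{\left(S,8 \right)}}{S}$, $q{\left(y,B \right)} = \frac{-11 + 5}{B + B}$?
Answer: $- \frac{5836677}{4184} \approx -1395.0$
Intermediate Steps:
$q{\left(y,B \right)} = - \frac{3}{B}$ ($q{\left(y,B \right)} = - \frac{6}{2 B} = - 6 \frac{1}{2 B} = - \frac{3}{B}$)
$N{\left(E \right)} = -3 + E$
$g{\left(S \right)} = - \frac{3}{8 S}$ ($g{\left(S \right)} = \frac{\left(-3\right) \frac{1}{8}}{S} = - \frac{3}{8 S}$)
$b{\left(u,d \right)} = -3 + 2 d$ ($b{\left(u,d \right)} = d + \left(-3 + d\right) = -3 + 2 d$)
$b{\left(-589,-696 \right)} - g{\left(523 \right)} = \left(-3 + 2 \left(-696\right)\right) - - \frac{3}{8 \cdot 523} = \left(-3 - 1392\right) - \left(- \frac{3}{8}\right) \frac{1}{523} = -1395 - - \frac{3}{4184} = -1395 + \frac{3}{4184} = - \frac{5836677}{4184}$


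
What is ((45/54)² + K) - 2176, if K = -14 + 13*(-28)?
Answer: -91919/36 ≈ -2553.3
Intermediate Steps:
K = -378 (K = -14 - 364 = -378)
((45/54)² + K) - 2176 = ((45/54)² - 378) - 2176 = ((45*(1/54))² - 378) - 2176 = ((⅚)² - 378) - 2176 = (25/36 - 378) - 2176 = -13583/36 - 2176 = -91919/36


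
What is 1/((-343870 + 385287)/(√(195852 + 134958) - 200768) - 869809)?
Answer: -35059798932716582/30495335882511970783831 + 41417*√330810/30495335882511970783831 ≈ -1.1497e-6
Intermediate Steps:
1/((-343870 + 385287)/(√(195852 + 134958) - 200768) - 869809) = 1/(41417/(√330810 - 200768) - 869809) = 1/(41417/(-200768 + √330810) - 869809) = 1/(-869809 + 41417/(-200768 + √330810))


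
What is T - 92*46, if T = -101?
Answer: -4333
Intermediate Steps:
T - 92*46 = -101 - 92*46 = -101 - 4232 = -4333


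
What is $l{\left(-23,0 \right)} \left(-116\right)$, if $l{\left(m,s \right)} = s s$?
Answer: $0$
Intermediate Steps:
$l{\left(m,s \right)} = s^{2}$
$l{\left(-23,0 \right)} \left(-116\right) = 0^{2} \left(-116\right) = 0 \left(-116\right) = 0$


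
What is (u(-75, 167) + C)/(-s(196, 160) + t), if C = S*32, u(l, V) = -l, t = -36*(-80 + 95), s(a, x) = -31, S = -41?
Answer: 1237/509 ≈ 2.4303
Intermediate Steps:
t = -540 (t = -36*15 = -540)
C = -1312 (C = -41*32 = -1312)
(u(-75, 167) + C)/(-s(196, 160) + t) = (-1*(-75) - 1312)/(-1*(-31) - 540) = (75 - 1312)/(31 - 540) = -1237/(-509) = -1237*(-1/509) = 1237/509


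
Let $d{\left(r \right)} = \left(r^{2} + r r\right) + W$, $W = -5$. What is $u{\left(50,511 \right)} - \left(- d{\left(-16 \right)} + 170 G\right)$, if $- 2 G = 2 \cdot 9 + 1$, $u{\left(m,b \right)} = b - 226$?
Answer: $2407$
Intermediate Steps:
$u{\left(m,b \right)} = -226 + b$ ($u{\left(m,b \right)} = b - 226 = -226 + b$)
$G = - \frac{19}{2}$ ($G = - \frac{2 \cdot 9 + 1}{2} = - \frac{18 + 1}{2} = \left(- \frac{1}{2}\right) 19 = - \frac{19}{2} \approx -9.5$)
$d{\left(r \right)} = -5 + 2 r^{2}$ ($d{\left(r \right)} = \left(r^{2} + r r\right) - 5 = \left(r^{2} + r^{2}\right) - 5 = 2 r^{2} - 5 = -5 + 2 r^{2}$)
$u{\left(50,511 \right)} - \left(- d{\left(-16 \right)} + 170 G\right) = \left(-226 + 511\right) - \left(-1610 - 512\right) = 285 + \left(\left(-5 + 2 \cdot 256\right) + 1615\right) = 285 + \left(\left(-5 + 512\right) + 1615\right) = 285 + \left(507 + 1615\right) = 285 + 2122 = 2407$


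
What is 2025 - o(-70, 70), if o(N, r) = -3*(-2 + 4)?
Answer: 2031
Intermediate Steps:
o(N, r) = -6 (o(N, r) = -3*2 = -6)
2025 - o(-70, 70) = 2025 - 1*(-6) = 2025 + 6 = 2031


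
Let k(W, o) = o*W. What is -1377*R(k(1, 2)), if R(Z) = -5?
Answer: 6885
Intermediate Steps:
k(W, o) = W*o
-1377*R(k(1, 2)) = -1377*(-5) = 6885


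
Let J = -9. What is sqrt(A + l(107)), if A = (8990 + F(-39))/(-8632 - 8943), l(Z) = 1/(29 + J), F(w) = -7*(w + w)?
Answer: I*sqrt(24344187)/7030 ≈ 0.70185*I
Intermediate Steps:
F(w) = -14*w
l(Z) = 1/20 (l(Z) = 1/(29 - 9) = 1/20)
A = -9536/17575 (A = (8990 - 14*(-39))/(-8632 - 8943) = (8990 + 546)/(-17575) = 9536*(-1/17575) = -9536/17575 ≈ -0.54259)
sqrt(A + l(107)) = sqrt(-9536/17575 + 1/20) = sqrt(-34629/70300) = I*sqrt(24344187)/7030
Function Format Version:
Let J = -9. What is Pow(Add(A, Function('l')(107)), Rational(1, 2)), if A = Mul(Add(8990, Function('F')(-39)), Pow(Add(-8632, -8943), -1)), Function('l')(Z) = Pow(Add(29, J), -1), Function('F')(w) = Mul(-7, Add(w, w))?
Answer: Mul(Rational(1, 7030), I, Pow(24344187, Rational(1, 2))) ≈ Mul(0.70185, I)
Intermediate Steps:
Function('F')(w) = Mul(-14, w) (Function('F')(w) = Mul(-7, Mul(2, w)) = Mul(-14, w))
Function('l')(Z) = Rational(1, 20) (Function('l')(Z) = Pow(Add(29, -9), -1) = Pow(20, -1) = Rational(1, 20))
A = Rational(-9536, 17575) (A = Mul(Add(8990, Mul(-14, -39)), Pow(Add(-8632, -8943), -1)) = Mul(Add(8990, 546), Pow(-17575, -1)) = Mul(9536, Rational(-1, 17575)) = Rational(-9536, 17575) ≈ -0.54259)
Pow(Add(A, Function('l')(107)), Rational(1, 2)) = Pow(Add(Rational(-9536, 17575), Rational(1, 20)), Rational(1, 2)) = Pow(Rational(-34629, 70300), Rational(1, 2)) = Mul(Rational(1, 7030), I, Pow(24344187, Rational(1, 2)))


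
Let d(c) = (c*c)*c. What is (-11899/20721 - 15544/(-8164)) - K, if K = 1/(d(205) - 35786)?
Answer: 482467211007472/362833638658179 ≈ 1.3297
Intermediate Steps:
d(c) = c³ (d(c) = c²*c = c³)
K = 1/8579339 (K = 1/(205³ - 35786) = 1/(8615125 - 35786) = 1/8579339 ≈ 1.1656e-7)
(-11899/20721 - 15544/(-8164)) - K = (-11899/20721 - 15544/(-8164)) - 1*1/8579339 = (-11899*1/20721 - 15544*(-1/8164)) - 1/8579339 = (-11899/20721 + 3886/2041) - 1/8579339 = 56235947/42291561 - 1/8579339 = 482467211007472/362833638658179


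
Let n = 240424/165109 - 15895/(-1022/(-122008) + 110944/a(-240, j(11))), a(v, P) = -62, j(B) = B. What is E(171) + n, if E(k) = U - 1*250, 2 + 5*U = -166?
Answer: -763393688265261674/2793642667710615 ≈ -273.26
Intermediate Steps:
U = -168/5 (U = -⅖ + (⅕)*(-166) = -⅖ - 166/5 = -168/5 ≈ -33.600)
E(k) = -1418/5 (E(k) = -168/5 - 1*250 = -168/5 - 250 = -1418/5)
n = 5776674459493748/558728533542123 (n = 240424/165109 - 15895/(-1022/(-122008) + 110944/(-62)) = 240424*(1/165109) - 15895/(-1022*(-1/122008) + 110944*(-1/62)) = 240424/165109 - 15895/(511/61004 - 55472/31) = 240424/165109 - 15895/(-3383998047/1891124) = 240424/165109 - 15895*(-1891124/3383998047) = 240424/165109 + 30059415980/3383998047 = 5776674459493748/558728533542123 ≈ 10.339)
E(171) + n = -1418/5 + 5776674459493748/558728533542123 = -763393688265261674/2793642667710615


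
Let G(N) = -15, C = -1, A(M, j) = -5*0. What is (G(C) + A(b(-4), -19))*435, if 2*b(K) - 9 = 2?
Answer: -6525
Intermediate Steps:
b(K) = 11/2 (b(K) = 9/2 + (½)*2 = 9/2 + 1 = 11/2)
A(M, j) = 0
(G(C) + A(b(-4), -19))*435 = (-15 + 0)*435 = -15*435 = -6525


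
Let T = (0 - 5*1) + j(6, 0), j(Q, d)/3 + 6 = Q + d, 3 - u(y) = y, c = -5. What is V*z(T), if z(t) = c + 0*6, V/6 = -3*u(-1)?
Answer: 360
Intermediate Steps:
u(y) = 3 - y
j(Q, d) = -18 + 3*Q + 3*d (j(Q, d) = -18 + 3*(Q + d) = -18 + (3*Q + 3*d) = -18 + 3*Q + 3*d)
V = -72 (V = 6*(-3*(3 - 1*(-1))) = 6*(-3*(3 + 1)) = 6*(-3*4) = 6*(-12) = -72)
T = -5 (T = (0 - 5*1) + (-18 + 3*6 + 3*0) = (0 - 5) + (-18 + 18 + 0) = -5 + 0 = -5)
z(t) = -5 (z(t) = -5 + 0*6 = -5 + 0 = -5)
V*z(T) = -72*(-5) = 360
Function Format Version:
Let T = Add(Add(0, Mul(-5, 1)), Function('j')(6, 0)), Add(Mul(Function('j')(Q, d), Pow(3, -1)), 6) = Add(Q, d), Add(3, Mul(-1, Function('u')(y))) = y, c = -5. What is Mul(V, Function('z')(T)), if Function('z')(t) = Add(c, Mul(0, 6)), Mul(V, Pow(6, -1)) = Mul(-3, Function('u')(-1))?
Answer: 360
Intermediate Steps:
Function('u')(y) = Add(3, Mul(-1, y))
Function('j')(Q, d) = Add(-18, Mul(3, Q), Mul(3, d)) (Function('j')(Q, d) = Add(-18, Mul(3, Add(Q, d))) = Add(-18, Add(Mul(3, Q), Mul(3, d))) = Add(-18, Mul(3, Q), Mul(3, d)))
V = -72 (V = Mul(6, Mul(-3, Add(3, Mul(-1, -1)))) = Mul(6, Mul(-3, Add(3, 1))) = Mul(6, Mul(-3, 4)) = Mul(6, -12) = -72)
T = -5 (T = Add(Add(0, Mul(-5, 1)), Add(-18, Mul(3, 6), Mul(3, 0))) = Add(Add(0, -5), Add(-18, 18, 0)) = Add(-5, 0) = -5)
Function('z')(t) = -5 (Function('z')(t) = Add(-5, Mul(0, 6)) = Add(-5, 0) = -5)
Mul(V, Function('z')(T)) = Mul(-72, -5) = 360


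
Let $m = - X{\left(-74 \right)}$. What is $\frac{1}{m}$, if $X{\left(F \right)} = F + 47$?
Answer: $\frac{1}{27} \approx 0.037037$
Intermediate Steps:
$X{\left(F \right)} = 47 + F$
$m = 27$ ($m = - (47 - 74) = \left(-1\right) \left(-27\right) = 27$)
$\frac{1}{m} = \frac{1}{27}$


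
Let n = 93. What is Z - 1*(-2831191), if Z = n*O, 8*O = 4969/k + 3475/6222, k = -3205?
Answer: 150554649863727/53177360 ≈ 2.8312e+6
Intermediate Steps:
O = -19779743/159532080 (O = (4969/(-3205) + 3475/6222)/8 = (4969*(-1/3205) + 3475*(1/6222))/8 = (-4969/3205 + 3475/6222)/8 = (1/8)*(-19779743/19941510) = -19779743/159532080 ≈ -0.12399)
Z = -613172033/53177360 (Z = 93*(-19779743/159532080) = -613172033/53177360 ≈ -11.531)
Z - 1*(-2831191) = -613172033/53177360 - 1*(-2831191) = -613172033/53177360 + 2831191 = 150554649863727/53177360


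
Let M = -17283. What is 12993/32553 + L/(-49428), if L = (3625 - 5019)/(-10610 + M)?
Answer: 995185633705/2493370276434 ≈ 0.39913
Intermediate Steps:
L = 1394/27893 (L = (3625 - 5019)/(-10610 - 17283) = -1394/(-27893) = -1394*(-1/27893) = 1394/27893 ≈ 0.049977)
12993/32553 + L/(-49428) = 12993/32553 + (1394/27893)/(-49428) = 12993*(1/32553) + (1394/27893)*(-1/49428) = 4331/10851 - 697/689347602 = 995185633705/2493370276434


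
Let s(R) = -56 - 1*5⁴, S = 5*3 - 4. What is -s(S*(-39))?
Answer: 681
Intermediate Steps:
S = 11 (S = 15 - 4 = 11)
s(R) = -681 (s(R) = -56 - 1*625 = -56 - 625 = -681)
-s(S*(-39)) = -1*(-681) = 681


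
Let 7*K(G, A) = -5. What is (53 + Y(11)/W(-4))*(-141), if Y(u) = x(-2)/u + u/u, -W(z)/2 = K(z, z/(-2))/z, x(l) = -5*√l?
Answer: -35391/5 - 1974*I*√2/11 ≈ -7078.2 - 253.79*I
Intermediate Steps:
K(G, A) = -5/7 (K(G, A) = (⅐)*(-5) = -5/7)
W(z) = 10/(7*z) (W(z) = -(-10)/(7*z) = 10/(7*z))
Y(u) = 1 - 5*I*√2/u (Y(u) = (-5*I*√2)/u + u/u = (-5*I*√2)/u + 1 = -5*I*√2/u + 1 = 1 - 5*I*√2/u)
(53 + Y(11)/W(-4))*(-141) = (53 + ((11 - 5*I*√2)/11)/(((10/7)/(-4))))*(-141) = (53 + ((11 - 5*I*√2)/11)/(((10/7)*(-¼))))*(-141) = (53 + (1 - 5*I*√2/11)/(-5/14))*(-141) = (53 + (1 - 5*I*√2/11)*(-14/5))*(-141) = (53 + (-14/5 + 14*I*√2/11))*(-141) = (251/5 + 14*I*√2/11)*(-141) = -35391/5 - 1974*I*√2/11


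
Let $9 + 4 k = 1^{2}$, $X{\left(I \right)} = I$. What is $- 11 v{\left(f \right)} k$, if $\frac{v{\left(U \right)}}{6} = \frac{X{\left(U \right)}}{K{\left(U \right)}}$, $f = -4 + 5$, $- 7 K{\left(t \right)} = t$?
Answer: $-924$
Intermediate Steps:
$K{\left(t \right)} = - \frac{t}{7}$
$f = 1$
$v{\left(U \right)} = -42$ ($v{\left(U \right)} = 6 \frac{U}{\left(- \frac{1}{7}\right) U} = 6 U \left(- \frac{7}{U}\right) = 6 \left(-7\right) = -42$)
$k = -2$ ($k = - \frac{9}{4} + \frac{1^{2}}{4} = - \frac{9}{4} + \frac{1}{4} \cdot 1 = - \frac{9}{4} + \frac{1}{4} = -2$)
$- 11 v{\left(f \right)} k = \left(-11\right) \left(-42\right) \left(-2\right) = 462 \left(-2\right) = -924$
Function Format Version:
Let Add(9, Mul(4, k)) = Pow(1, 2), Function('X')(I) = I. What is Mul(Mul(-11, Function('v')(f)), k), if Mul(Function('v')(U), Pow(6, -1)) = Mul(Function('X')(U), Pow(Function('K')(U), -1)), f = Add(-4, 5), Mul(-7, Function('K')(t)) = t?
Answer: -924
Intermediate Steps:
Function('K')(t) = Mul(Rational(-1, 7), t)
f = 1
Function('v')(U) = -42 (Function('v')(U) = Mul(6, Mul(U, Pow(Mul(Rational(-1, 7), U), -1))) = Mul(6, Mul(U, Mul(-7, Pow(U, -1)))) = Mul(6, -7) = -42)
k = -2 (k = Add(Rational(-9, 4), Mul(Rational(1, 4), Pow(1, 2))) = Add(Rational(-9, 4), Mul(Rational(1, 4), 1)) = Add(Rational(-9, 4), Rational(1, 4)) = -2)
Mul(Mul(-11, Function('v')(f)), k) = Mul(Mul(-11, -42), -2) = Mul(462, -2) = -924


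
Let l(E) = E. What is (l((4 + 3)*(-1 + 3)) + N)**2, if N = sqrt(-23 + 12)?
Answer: (14 + I*sqrt(11))**2 ≈ 185.0 + 92.865*I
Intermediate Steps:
N = I*sqrt(11) (N = sqrt(-11) = I*sqrt(11) ≈ 3.3166*I)
(l((4 + 3)*(-1 + 3)) + N)**2 = ((4 + 3)*(-1 + 3) + I*sqrt(11))**2 = (7*2 + I*sqrt(11))**2 = (14 + I*sqrt(11))**2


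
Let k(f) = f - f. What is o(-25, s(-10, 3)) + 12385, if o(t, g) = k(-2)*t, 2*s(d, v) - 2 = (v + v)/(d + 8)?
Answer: 12385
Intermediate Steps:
k(f) = 0
s(d, v) = 1 + v/(8 + d) (s(d, v) = 1 + ((v + v)/(d + 8))/2 = 1 + ((2*v)/(8 + d))/2 = 1 + (2*v/(8 + d))/2 = 1 + v/(8 + d))
o(t, g) = 0 (o(t, g) = 0*t = 0)
o(-25, s(-10, 3)) + 12385 = 0 + 12385 = 12385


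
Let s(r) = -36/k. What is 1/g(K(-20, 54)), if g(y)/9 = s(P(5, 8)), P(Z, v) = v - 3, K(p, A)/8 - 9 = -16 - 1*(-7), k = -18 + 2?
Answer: 4/81 ≈ 0.049383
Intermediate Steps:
k = -16
K(p, A) = 0 (K(p, A) = 72 + 8*(-16 - 1*(-7)) = 72 + 8*(-16 + 7) = 72 + 8*(-9) = 72 - 72 = 0)
P(Z, v) = -3 + v
s(r) = 9/4 (s(r) = -36/(-16) = -36*(-1/16) = 9/4)
g(y) = 81/4 (g(y) = 9*(9/4) = 81/4)
1/g(K(-20, 54)) = 1/(81/4) = 4/81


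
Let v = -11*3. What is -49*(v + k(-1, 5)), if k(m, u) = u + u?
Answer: 1127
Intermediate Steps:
k(m, u) = 2*u
v = -33
-49*(v + k(-1, 5)) = -49*(-33 + 2*5) = -49*(-33 + 10) = -49*(-23) = 1127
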